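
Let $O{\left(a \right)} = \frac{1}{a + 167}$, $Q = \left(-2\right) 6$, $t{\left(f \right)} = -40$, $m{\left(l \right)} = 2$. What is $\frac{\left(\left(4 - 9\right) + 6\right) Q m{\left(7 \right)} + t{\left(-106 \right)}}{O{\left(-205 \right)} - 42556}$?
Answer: $\frac{2432}{1617129} \approx 0.0015039$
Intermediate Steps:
$Q = -12$
$O{\left(a \right)} = \frac{1}{167 + a}$
$\frac{\left(\left(4 - 9\right) + 6\right) Q m{\left(7 \right)} + t{\left(-106 \right)}}{O{\left(-205 \right)} - 42556} = \frac{\left(\left(4 - 9\right) + 6\right) \left(-12\right) 2 - 40}{\frac{1}{167 - 205} - 42556} = \frac{\left(-5 + 6\right) \left(-12\right) 2 - 40}{\frac{1}{-38} - 42556} = \frac{1 \left(-12\right) 2 - 40}{- \frac{1}{38} - 42556} = \frac{\left(-12\right) 2 - 40}{- \frac{1617129}{38}} = \left(-24 - 40\right) \left(- \frac{38}{1617129}\right) = \left(-64\right) \left(- \frac{38}{1617129}\right) = \frac{2432}{1617129}$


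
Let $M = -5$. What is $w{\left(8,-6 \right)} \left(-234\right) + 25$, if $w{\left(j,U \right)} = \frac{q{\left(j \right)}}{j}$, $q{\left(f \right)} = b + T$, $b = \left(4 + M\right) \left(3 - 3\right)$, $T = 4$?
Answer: $-92$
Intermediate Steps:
$b = 0$ ($b = \left(4 - 5\right) \left(3 - 3\right) = \left(-1\right) 0 = 0$)
$q{\left(f \right)} = 4$ ($q{\left(f \right)} = 0 + 4 = 4$)
$w{\left(j,U \right)} = \frac{4}{j}$
$w{\left(8,-6 \right)} \left(-234\right) + 25 = \frac{4}{8} \left(-234\right) + 25 = 4 \cdot \frac{1}{8} \left(-234\right) + 25 = \frac{1}{2} \left(-234\right) + 25 = -117 + 25 = -92$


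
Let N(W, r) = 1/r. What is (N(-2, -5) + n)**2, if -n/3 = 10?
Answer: 22801/25 ≈ 912.04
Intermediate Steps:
n = -30 (n = -3*10 = -30)
(N(-2, -5) + n)**2 = (1/(-5) - 30)**2 = (-1/5 - 30)**2 = (-151/5)**2 = 22801/25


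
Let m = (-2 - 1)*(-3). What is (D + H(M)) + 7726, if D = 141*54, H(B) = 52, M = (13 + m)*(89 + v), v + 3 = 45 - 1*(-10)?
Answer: 15392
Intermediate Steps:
v = 52 (v = -3 + (45 - 1*(-10)) = -3 + (45 + 10) = -3 + 55 = 52)
m = 9 (m = -3*(-3) = 9)
M = 3102 (M = (13 + 9)*(89 + 52) = 22*141 = 3102)
D = 7614
(D + H(M)) + 7726 = (7614 + 52) + 7726 = 7666 + 7726 = 15392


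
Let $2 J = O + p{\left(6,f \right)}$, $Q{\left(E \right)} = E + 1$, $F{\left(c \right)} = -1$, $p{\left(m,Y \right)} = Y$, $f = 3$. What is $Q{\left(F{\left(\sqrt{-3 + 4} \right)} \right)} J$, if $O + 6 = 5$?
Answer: $0$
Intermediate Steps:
$O = -1$ ($O = -6 + 5 = -1$)
$Q{\left(E \right)} = 1 + E$
$J = 1$ ($J = \frac{-1 + 3}{2} = \frac{1}{2} \cdot 2 = 1$)
$Q{\left(F{\left(\sqrt{-3 + 4} \right)} \right)} J = \left(1 - 1\right) 1 = 0 \cdot 1 = 0$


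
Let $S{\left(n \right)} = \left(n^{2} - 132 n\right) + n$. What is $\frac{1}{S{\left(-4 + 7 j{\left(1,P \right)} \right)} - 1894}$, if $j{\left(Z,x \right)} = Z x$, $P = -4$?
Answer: $\frac{1}{3322} \approx 0.00030102$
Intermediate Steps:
$S{\left(n \right)} = n^{2} - 131 n$
$\frac{1}{S{\left(-4 + 7 j{\left(1,P \right)} \right)} - 1894} = \frac{1}{\left(-4 + 7 \cdot 1 \left(-4\right)\right) \left(-131 + \left(-4 + 7 \cdot 1 \left(-4\right)\right)\right) - 1894} = \frac{1}{\left(-4 + 7 \left(-4\right)\right) \left(-131 + \left(-4 + 7 \left(-4\right)\right)\right) - 1894} = \frac{1}{\left(-4 - 28\right) \left(-131 - 32\right) - 1894} = \frac{1}{- 32 \left(-131 - 32\right) - 1894} = \frac{1}{\left(-32\right) \left(-163\right) - 1894} = \frac{1}{5216 - 1894} = \frac{1}{3322}$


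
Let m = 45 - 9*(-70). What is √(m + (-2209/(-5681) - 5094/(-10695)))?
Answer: √524050355596430/880555 ≈ 25.997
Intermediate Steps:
m = 675 (m = 45 + 630 = 675)
√(m + (-2209/(-5681) - 5094/(-10695))) = √(675 + (-2209/(-5681) - 5094/(-10695))) = √(675 + (-2209*(-1/5681) - 5094*(-1/10695))) = √(675 + (2209/5681 + 1698/3565)) = √(675 + 761801/880555) = √(595136426/880555) = √524050355596430/880555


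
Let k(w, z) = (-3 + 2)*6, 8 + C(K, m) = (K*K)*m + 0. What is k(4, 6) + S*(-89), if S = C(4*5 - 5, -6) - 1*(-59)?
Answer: 115605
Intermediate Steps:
C(K, m) = -8 + m*K**2 (C(K, m) = -8 + ((K*K)*m + 0) = -8 + (K**2*m + 0) = -8 + (m*K**2 + 0) = -8 + m*K**2)
k(w, z) = -6 (k(w, z) = -1*6 = -6)
S = -1299 (S = (-8 - 6*(4*5 - 5)**2) - 1*(-59) = (-8 - 6*(20 - 5)**2) + 59 = (-8 - 6*15**2) + 59 = (-8 - 6*225) + 59 = (-8 - 1350) + 59 = -1358 + 59 = -1299)
k(4, 6) + S*(-89) = -6 - 1299*(-89) = -6 + 115611 = 115605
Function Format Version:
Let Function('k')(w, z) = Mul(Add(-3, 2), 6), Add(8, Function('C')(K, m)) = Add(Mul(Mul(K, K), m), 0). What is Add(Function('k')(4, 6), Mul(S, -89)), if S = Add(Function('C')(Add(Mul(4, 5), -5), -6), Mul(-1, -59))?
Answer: 115605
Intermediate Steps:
Function('C')(K, m) = Add(-8, Mul(m, Pow(K, 2))) (Function('C')(K, m) = Add(-8, Add(Mul(Mul(K, K), m), 0)) = Add(-8, Add(Mul(Pow(K, 2), m), 0)) = Add(-8, Add(Mul(m, Pow(K, 2)), 0)) = Add(-8, Mul(m, Pow(K, 2))))
Function('k')(w, z) = -6 (Function('k')(w, z) = Mul(-1, 6) = -6)
S = -1299 (S = Add(Add(-8, Mul(-6, Pow(Add(Mul(4, 5), -5), 2))), Mul(-1, -59)) = Add(Add(-8, Mul(-6, Pow(Add(20, -5), 2))), 59) = Add(Add(-8, Mul(-6, Pow(15, 2))), 59) = Add(Add(-8, Mul(-6, 225)), 59) = Add(Add(-8, -1350), 59) = Add(-1358, 59) = -1299)
Add(Function('k')(4, 6), Mul(S, -89)) = Add(-6, Mul(-1299, -89)) = Add(-6, 115611) = 115605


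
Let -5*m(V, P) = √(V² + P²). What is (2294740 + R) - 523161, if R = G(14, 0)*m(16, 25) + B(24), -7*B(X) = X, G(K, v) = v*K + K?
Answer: 12401029/7 - 14*√881/5 ≈ 1.7715e+6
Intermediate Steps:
G(K, v) = K + K*v (G(K, v) = K*v + K = K + K*v)
B(X) = -X/7
m(V, P) = -√(P² + V²)/5 (m(V, P) = -√(V² + P²)/5 = -√(P² + V²)/5)
R = -24/7 - 14*√881/5 (R = (14*(1 + 0))*(-√(25² + 16²)/5) - ⅐*24 = (14*1)*(-√(625 + 256)/5) - 24/7 = 14*(-√881/5) - 24/7 = -14*√881/5 - 24/7 = -24/7 - 14*√881/5 ≈ -86.537)
(2294740 + R) - 523161 = (2294740 + (-24/7 - 14*√881/5)) - 523161 = (16063156/7 - 14*√881/5) - 523161 = 12401029/7 - 14*√881/5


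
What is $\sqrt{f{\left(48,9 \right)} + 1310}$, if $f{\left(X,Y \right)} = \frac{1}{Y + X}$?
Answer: $\frac{\sqrt{4256247}}{57} \approx 36.194$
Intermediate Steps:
$f{\left(X,Y \right)} = \frac{1}{X + Y}$
$\sqrt{f{\left(48,9 \right)} + 1310} = \sqrt{\frac{1}{48 + 9} + 1310} = \sqrt{\frac{1}{57} + 1310} = \sqrt{\frac{74671}{57}} = \frac{\sqrt{4256247}}{57}$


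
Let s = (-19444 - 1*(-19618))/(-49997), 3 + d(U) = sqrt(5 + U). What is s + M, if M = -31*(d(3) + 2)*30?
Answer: 46497036/49997 - 1860*sqrt(2) ≈ -1700.4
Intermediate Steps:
d(U) = -3 + sqrt(5 + U)
s = -174/49997 (s = (-19444 + 19618)*(-1/49997) = 174*(-1/49997) = -174/49997 ≈ -0.0034802)
M = 930 - 1860*sqrt(2) (M = -31*((-3 + sqrt(5 + 3)) + 2)*30 = -31*((-3 + sqrt(8)) + 2)*30 = -31*((-3 + 2*sqrt(2)) + 2)*30 = -31*(-1 + 2*sqrt(2))*30 = (31 - 62*sqrt(2))*30 = 930 - 1860*sqrt(2) ≈ -1700.4)
s + M = -174/49997 + (930 - 1860*sqrt(2)) = 46497036/49997 - 1860*sqrt(2)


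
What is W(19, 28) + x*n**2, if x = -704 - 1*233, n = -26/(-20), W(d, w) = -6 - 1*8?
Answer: -159753/100 ≈ -1597.5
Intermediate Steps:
W(d, w) = -14 (W(d, w) = -6 - 8 = -14)
n = 13/10 (n = -26*(-1/20) = 13/10 ≈ 1.3000)
x = -937 (x = -704 - 233 = -937)
W(19, 28) + x*n**2 = -14 - 937*(13/10)**2 = -14 - 937*169/100 = -14 - 158353/100 = -159753/100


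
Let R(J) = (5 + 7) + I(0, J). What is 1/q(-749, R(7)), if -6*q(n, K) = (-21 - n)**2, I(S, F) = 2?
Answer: -3/264992 ≈ -1.1321e-5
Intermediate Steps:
R(J) = 14 (R(J) = (5 + 7) + 2 = 12 + 2 = 14)
q(n, K) = -(-21 - n)**2/6
1/q(-749, R(7)) = 1/(-(21 - 749)**2/6) = 1/(-1/6*(-728)**2) = 1/(-1/6*529984) = 1/(-264992/3) = -3/264992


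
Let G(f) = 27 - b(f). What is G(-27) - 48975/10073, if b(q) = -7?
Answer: 293507/10073 ≈ 29.138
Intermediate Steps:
G(f) = 34 (G(f) = 27 - 1*(-7) = 27 + 7 = 34)
G(-27) - 48975/10073 = 34 - 48975/10073 = 293507/10073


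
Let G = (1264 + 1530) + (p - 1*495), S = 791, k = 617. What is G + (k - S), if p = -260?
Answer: 1865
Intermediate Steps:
G = 2039 (G = (1264 + 1530) + (-260 - 1*495) = 2794 + (-260 - 495) = 2794 - 755 = 2039)
G + (k - S) = 2039 + (617 - 1*791) = 2039 + (617 - 791) = 2039 - 174 = 1865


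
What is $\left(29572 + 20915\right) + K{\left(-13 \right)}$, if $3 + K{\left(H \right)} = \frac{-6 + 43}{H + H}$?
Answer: $\frac{1312547}{26} \approx 50483.0$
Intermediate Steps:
$K{\left(H \right)} = -3 + \frac{37}{2 H}$ ($K{\left(H \right)} = -3 + \frac{-6 + 43}{H + H} = -3 + \frac{37}{2 H}$)
$\left(29572 + 20915\right) + K{\left(-13 \right)} = \left(29572 + 20915\right) - \left(3 - \frac{37}{2 \left(-13\right)}\right) = 50487 + \left(-3 + \frac{37}{2} \left(- \frac{1}{13}\right)\right) = 50487 - \frac{115}{26} = \frac{1312547}{26}$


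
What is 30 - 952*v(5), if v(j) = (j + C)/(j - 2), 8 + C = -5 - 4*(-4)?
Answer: -7526/3 ≈ -2508.7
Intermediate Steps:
C = 3 (C = -8 + (-5 - 4*(-4)) = -8 + (-5 + 16) = -8 + 11 = 3)
v(j) = (3 + j)/(-2 + j) (v(j) = (j + 3)/(j - 2) = (3 + j)/(-2 + j))
30 - 952*v(5) = 30 - 952*(3 + 5)/(-2 + 5) = 30 - 952*8/3 = 30 - 136*56/3 = 30 - 7616/3 = -7526/3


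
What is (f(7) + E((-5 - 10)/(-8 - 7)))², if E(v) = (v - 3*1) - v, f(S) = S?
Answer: 16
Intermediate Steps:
E(v) = -3 (E(v) = (v - 3) - v = (-3 + v) - v = -3)
(f(7) + E((-5 - 10)/(-8 - 7)))² = (7 - 3)² = 4² = 16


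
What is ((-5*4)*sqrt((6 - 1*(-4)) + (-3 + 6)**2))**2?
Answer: 7600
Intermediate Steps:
((-5*4)*sqrt((6 - 1*(-4)) + (-3 + 6)**2))**2 = (-20*sqrt((6 + 4) + 3**2))**2 = (-20*sqrt(10 + 9))**2 = (-20*sqrt(19))**2 = 7600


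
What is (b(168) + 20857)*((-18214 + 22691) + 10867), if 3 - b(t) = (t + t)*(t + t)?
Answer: -1412200384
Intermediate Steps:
b(t) = 3 - 4*t² (b(t) = 3 - (t + t)*(t + t) = 3 - 2*t*2*t = 3 - 4*t²)
(b(168) + 20857)*((-18214 + 22691) + 10867) = ((3 - 4*168²) + 20857)*((-18214 + 22691) + 10867) = ((3 - 4*28224) + 20857)*(4477 + 10867) = ((3 - 112896) + 20857)*15344 = (-112893 + 20857)*15344 = -92036*15344 = -1412200384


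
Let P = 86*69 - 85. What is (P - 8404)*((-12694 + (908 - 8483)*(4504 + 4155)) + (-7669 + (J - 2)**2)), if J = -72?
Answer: 167625404660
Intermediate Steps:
P = 5849 (P = 5934 - 85 = 5849)
(P - 8404)*((-12694 + (908 - 8483)*(4504 + 4155)) + (-7669 + (J - 2)**2)) = (5849 - 8404)*((-12694 + (908 - 8483)*(4504 + 4155)) + (-7669 + (-72 - 2)**2)) = -2555*((-12694 - 7575*8659) + (-7669 + (-74)**2)) = -2555*((-12694 - 65591925) + (-7669 + 5476)) = -2555*(-65604619 - 2193) = -2555*(-65606812) = 167625404660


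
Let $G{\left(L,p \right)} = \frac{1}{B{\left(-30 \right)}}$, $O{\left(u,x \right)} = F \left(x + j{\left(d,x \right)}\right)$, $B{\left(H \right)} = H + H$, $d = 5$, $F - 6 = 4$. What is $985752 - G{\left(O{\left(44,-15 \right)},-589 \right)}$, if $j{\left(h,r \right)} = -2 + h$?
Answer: $\frac{59145121}{60} \approx 9.8575 \cdot 10^{5}$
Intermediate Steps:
$F = 10$ ($F = 6 + 4 = 10$)
$B{\left(H \right)} = 2 H$
$O{\left(u,x \right)} = 30 + 10 x$ ($O{\left(u,x \right)} = 10 \left(x + \left(-2 + 5\right)\right) = 10 \left(x + 3\right) = 10 \left(3 + x\right) = 30 + 10 x$)
$G{\left(L,p \right)} = - \frac{1}{60}$ ($G{\left(L,p \right)} = \frac{1}{2 \left(-30\right)} = \frac{1}{-60} = - \frac{1}{60}$)
$985752 - G{\left(O{\left(44,-15 \right)},-589 \right)} = 985752 - - \frac{1}{60} = 985752 + \frac{1}{60} = \frac{59145121}{60}$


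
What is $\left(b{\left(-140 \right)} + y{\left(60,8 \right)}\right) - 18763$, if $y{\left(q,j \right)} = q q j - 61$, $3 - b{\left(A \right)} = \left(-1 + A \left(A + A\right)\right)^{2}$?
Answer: $-1536551622$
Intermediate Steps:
$b{\left(A \right)} = 3 - \left(-1 + 2 A^{2}\right)^{2}$ ($b{\left(A \right)} = 3 - \left(-1 + A \left(A + A\right)\right)^{2} = 3 - \left(-1 + A 2 A\right)^{2} = 3 - \left(-1 + 2 A^{2}\right)^{2}$)
$y{\left(q,j \right)} = -61 + j q^{2}$ ($y{\left(q,j \right)} = q^{2} j - 61 = j q^{2} - 61 = -61 + j q^{2}$)
$\left(b{\left(-140 \right)} + y{\left(60,8 \right)}\right) - 18763 = \left(\left(3 - \left(-1 + 2 \left(-140\right)^{2}\right)^{2}\right) - \left(61 - 8 \cdot 60^{2}\right)\right) - 18763 = \left(\left(3 - \left(-1 + 2 \cdot 19600\right)^{2}\right) + \left(-61 + 8 \cdot 3600\right)\right) - 18763 = \left(\left(3 - \left(-1 + 39200\right)^{2}\right) + \left(-61 + 28800\right)\right) - 18763 = \left(\left(3 - 39199^{2}\right) + 28739\right) - 18763 = \left(\left(3 - 1536561601\right) + 28739\right) - 18763 = \left(-1536561598 + 28739\right) - 18763 = -1536532859 - 18763 = -1536551622$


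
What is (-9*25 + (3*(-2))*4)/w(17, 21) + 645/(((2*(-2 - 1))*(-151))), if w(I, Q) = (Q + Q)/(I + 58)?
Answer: -469235/1057 ≈ -443.93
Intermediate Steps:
w(I, Q) = 2*Q/(58 + I) (w(I, Q) = (2*Q)/(58 + I) = 2*Q/(58 + I))
(-9*25 + (3*(-2))*4)/w(17, 21) + 645/(((2*(-2 - 1))*(-151))) = (-9*25 + (3*(-2))*4)/((2*21/(58 + 17))) + 645/(((2*(-2 - 1))*(-151))) = (-225 - 6*4)/((2*21/75)) + 645/(((2*(-3))*(-151))) = (-225 - 24)/((2*21*(1/75))) + 645/((-6*(-151))) = -249/14/25 + 645/906 = -249*25/14 + 645*(1/906) = -6225/14 + 215/302 = -469235/1057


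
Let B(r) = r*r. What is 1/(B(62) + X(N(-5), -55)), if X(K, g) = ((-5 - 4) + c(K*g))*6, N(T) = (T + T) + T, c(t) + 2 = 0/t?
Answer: 1/3778 ≈ 0.00026469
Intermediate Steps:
c(t) = -2 (c(t) = -2 + 0/t = -2 + 0 = -2)
N(T) = 3*T (N(T) = 2*T + T = 3*T)
X(K, g) = -66 (X(K, g) = ((-5 - 4) - 2)*6 = (-9 - 2)*6 = -11*6 = -66)
B(r) = r**2
1/(B(62) + X(N(-5), -55)) = 1/(62**2 - 66) = 1/(3844 - 66) = 1/3778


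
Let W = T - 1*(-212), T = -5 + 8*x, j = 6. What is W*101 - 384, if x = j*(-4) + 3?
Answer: 3555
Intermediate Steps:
x = -21 (x = 6*(-4) + 3 = -24 + 3 = -21)
T = -173 (T = -5 + 8*(-21) = -5 - 168 = -173)
W = 39 (W = -173 - 1*(-212) = -173 + 212 = 39)
W*101 - 384 = 39*101 - 384 = 3939 - 384 = 3555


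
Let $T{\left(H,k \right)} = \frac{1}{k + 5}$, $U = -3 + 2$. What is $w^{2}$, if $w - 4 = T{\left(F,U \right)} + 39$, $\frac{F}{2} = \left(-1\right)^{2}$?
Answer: $\frac{29929}{16} \approx 1870.6$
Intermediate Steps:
$F = 2$ ($F = 2 \left(-1\right)^{2} = 2 \cdot 1 = 2$)
$U = -1$
$T{\left(H,k \right)} = \frac{1}{5 + k}$
$w = \frac{173}{4}$ ($w = 4 + \left(\frac{1}{5 - 1} + 39\right) = 4 + \left(\frac{1}{4} + 39\right) = 4 + \frac{157}{4} = \frac{173}{4} \approx 43.25$)
$w^{2} = \left(\frac{173}{4}\right)^{2} = \frac{29929}{16}$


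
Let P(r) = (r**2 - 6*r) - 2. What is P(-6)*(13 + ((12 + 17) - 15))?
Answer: 1890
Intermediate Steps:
P(r) = -2 + r**2 - 6*r
P(-6)*(13 + ((12 + 17) - 15)) = (-2 + (-6)**2 - 6*(-6))*(13 + ((12 + 17) - 15)) = (-2 + 36 + 36)*(13 + (29 - 15)) = 70*(13 + 14) = 70*27 = 1890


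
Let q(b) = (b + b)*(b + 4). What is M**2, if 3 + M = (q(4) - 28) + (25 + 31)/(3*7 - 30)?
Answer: 58081/81 ≈ 717.05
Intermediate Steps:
q(b) = 2*b*(4 + b) (q(b) = (2*b)*(4 + b) = 2*b*(4 + b))
M = 241/9 (M = -3 + ((2*4*(4 + 4) - 28) + (25 + 31)/(3*7 - 30)) = -3 + ((2*4*8 - 28) + 56/(21 - 30)) = -3 + ((64 - 28) + 56/(-9)) = -3 + (36 + 56*(-1/9)) = -3 + (36 - 56/9) = -3 + 268/9 = 241/9 ≈ 26.778)
M**2 = (241/9)**2 = 58081/81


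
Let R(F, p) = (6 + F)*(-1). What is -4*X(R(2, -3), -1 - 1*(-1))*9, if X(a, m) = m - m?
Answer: 0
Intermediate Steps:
R(F, p) = -6 - F
X(a, m) = 0
-4*X(R(2, -3), -1 - 1*(-1))*9 = -4*0*9 = 0*9 = 0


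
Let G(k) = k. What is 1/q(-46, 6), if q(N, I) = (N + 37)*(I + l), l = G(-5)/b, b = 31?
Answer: -31/1629 ≈ -0.019030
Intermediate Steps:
l = -5/31 ≈ -0.16129
q(N, I) = (37 + N)*(-5/31 + I) (q(N, I) = (N + 37)*(I - 5/31) = (37 + N)*(-5/31 + I))
1/q(-46, 6) = 1/(-185/31 + 37*6 - 5/31*(-46) + 6*(-46)) = 1/(-185/31 + 222 + 230/31 - 276) = 1/(-1629/31) = -31/1629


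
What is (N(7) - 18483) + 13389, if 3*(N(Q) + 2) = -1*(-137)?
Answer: -15151/3 ≈ -5050.3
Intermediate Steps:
N(Q) = 131/3 (N(Q) = -2 + (-1*(-137))/3 = -2 + (⅓)*137 = -2 + 137/3 = 131/3)
(N(7) - 18483) + 13389 = (131/3 - 18483) + 13389 = -55318/3 + 13389 = -15151/3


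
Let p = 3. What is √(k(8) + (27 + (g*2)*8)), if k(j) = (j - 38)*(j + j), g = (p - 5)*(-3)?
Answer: I*√357 ≈ 18.894*I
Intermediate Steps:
g = 6 (g = (3 - 5)*(-3) = -2*(-3) = 6)
k(j) = 2*j*(-38 + j) (k(j) = (-38 + j)*(2*j) = 2*j*(-38 + j))
√(k(8) + (27 + (g*2)*8)) = √(2*8*(-38 + 8) + (27 + (6*2)*8)) = √(2*8*(-30) + (27 + 12*8)) = √(-480 + (27 + 96)) = √(-480 + 123) = √(-357) = I*√357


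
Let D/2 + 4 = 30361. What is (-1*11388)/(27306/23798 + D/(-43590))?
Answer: 6310575155/136006 ≈ 46399.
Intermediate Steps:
D = 60714 (D = -8 + 2*30361 = -8 + 60722 = 60714)
(-1*11388)/(27306/23798 + D/(-43590)) = (-1*11388)/(27306/23798 + 60714/(-43590)) = -11388/(27306*(1/23798) + 60714*(-1/43590)) = -11388/(13653/11899 - 10119/7265) = -11388/(-21216936/86446235) = -11388*(-86446235/21216936) = 6310575155/136006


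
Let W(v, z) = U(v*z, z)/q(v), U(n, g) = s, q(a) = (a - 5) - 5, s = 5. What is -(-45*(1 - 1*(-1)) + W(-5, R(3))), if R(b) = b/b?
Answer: 271/3 ≈ 90.333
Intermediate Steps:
q(a) = -10 + a (q(a) = (-5 + a) - 5 = -10 + a)
U(n, g) = 5
R(b) = 1
W(v, z) = 5/(-10 + v)
-(-45*(1 - 1*(-1)) + W(-5, R(3))) = -(-45*(1 - 1*(-1)) + 5/(-10 - 5)) = -(-45*(1 + 1) + 5/(-15)) = -(-45*2 + 5*(-1/15)) = -(-90 - ⅓) = -1*(-271/3) = 271/3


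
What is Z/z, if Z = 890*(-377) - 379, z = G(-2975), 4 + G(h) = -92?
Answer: 335909/96 ≈ 3499.1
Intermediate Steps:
G(h) = -96 (G(h) = -4 - 92 = -96)
z = -96
Z = -335909 (Z = -335530 - 379 = -335909)
Z/z = -335909/(-96) = -335909*(-1/96) = 335909/96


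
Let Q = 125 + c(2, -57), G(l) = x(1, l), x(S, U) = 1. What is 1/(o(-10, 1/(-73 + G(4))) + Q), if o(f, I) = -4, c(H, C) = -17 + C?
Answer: 1/47 ≈ 0.021277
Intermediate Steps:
G(l) = 1
Q = 51 (Q = 125 + (-17 - 57) = 125 - 74 = 51)
1/(o(-10, 1/(-73 + G(4))) + Q) = 1/(-4 + 51) = 1/47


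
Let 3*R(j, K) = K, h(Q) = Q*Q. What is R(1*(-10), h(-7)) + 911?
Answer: 2782/3 ≈ 927.33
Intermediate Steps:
h(Q) = Q²
R(j, K) = K/3
R(1*(-10), h(-7)) + 911 = (⅓)*(-7)² + 911 = (⅓)*49 + 911 = 49/3 + 911 = 2782/3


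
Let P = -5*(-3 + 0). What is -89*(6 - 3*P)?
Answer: 3471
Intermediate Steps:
P = 15 (P = -5*(-3) = 15)
-89*(6 - 3*P) = -89*(6 - 3*15) = -89*(6 - 45) = -89*(-39) = 3471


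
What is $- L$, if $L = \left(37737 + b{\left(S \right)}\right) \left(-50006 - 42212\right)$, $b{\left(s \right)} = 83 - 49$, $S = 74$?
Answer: $3483166078$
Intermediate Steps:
$b{\left(s \right)} = 34$
$L = -3483166078$ ($L = \left(37737 + 34\right) \left(-50006 - 42212\right) = 37771 \left(-92218\right) = -3483166078$)
$- L = \left(-1\right) \left(-3483166078\right) = 3483166078$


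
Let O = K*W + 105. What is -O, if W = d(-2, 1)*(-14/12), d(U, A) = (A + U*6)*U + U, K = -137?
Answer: -9905/3 ≈ -3301.7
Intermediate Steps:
d(U, A) = U + U*(A + 6*U) (d(U, A) = (A + 6*U)*U + U = U*(A + 6*U) + U = U + U*(A + 6*U))
W = -70/3 (W = (-2*(1 + 1 + 6*(-2)))*(-14/12) = (-2*(1 + 1 - 12))*(-14*1/12) = -2*(-10)*(-7/6) = 20*(-7/6) = -70/3 ≈ -23.333)
O = 9905/3 (O = -137*(-70/3) + 105 = 9590/3 + 105 = 9905/3 ≈ 3301.7)
-O = -1*9905/3 = -9905/3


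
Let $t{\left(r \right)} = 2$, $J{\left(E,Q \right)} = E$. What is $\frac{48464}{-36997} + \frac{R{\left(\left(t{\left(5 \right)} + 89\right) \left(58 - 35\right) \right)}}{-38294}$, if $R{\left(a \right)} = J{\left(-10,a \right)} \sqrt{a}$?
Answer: $- \frac{48464}{36997} + \frac{5 \sqrt{2093}}{19147} \approx -1.298$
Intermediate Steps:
$R{\left(a \right)} = - 10 \sqrt{a}$
$\frac{48464}{-36997} + \frac{R{\left(\left(t{\left(5 \right)} + 89\right) \left(58 - 35\right) \right)}}{-38294} = \frac{48464}{-36997} + \frac{\left(-10\right) \sqrt{\left(2 + 89\right) \left(58 - 35\right)}}{-38294} = 48464 \left(- \frac{1}{36997}\right) + - 10 \sqrt{91 \cdot 23} \left(- \frac{1}{38294}\right) = - \frac{48464}{36997} + - 10 \sqrt{2093} \left(- \frac{1}{38294}\right) = - \frac{48464}{36997} + \frac{5 \sqrt{2093}}{19147}$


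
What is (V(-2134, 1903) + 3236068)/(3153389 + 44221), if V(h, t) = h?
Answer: 179663/177645 ≈ 1.0114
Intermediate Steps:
(V(-2134, 1903) + 3236068)/(3153389 + 44221) = (-2134 + 3236068)/(3153389 + 44221) = 3233934/3197610 = 3233934*(1/3197610) = 179663/177645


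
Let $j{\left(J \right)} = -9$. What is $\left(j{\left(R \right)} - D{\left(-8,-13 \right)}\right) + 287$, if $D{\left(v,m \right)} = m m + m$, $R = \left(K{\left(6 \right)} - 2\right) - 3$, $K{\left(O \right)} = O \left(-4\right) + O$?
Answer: $122$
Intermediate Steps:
$K{\left(O \right)} = - 3 O$ ($K{\left(O \right)} = - 4 O + O = - 3 O$)
$R = -23$ ($R = \left(\left(-3\right) 6 - 2\right) - 3 = \left(-18 - 2\right) - 3 = -20 - 3 = -23$)
$D{\left(v,m \right)} = m + m^{2}$ ($D{\left(v,m \right)} = m^{2} + m = m + m^{2}$)
$\left(j{\left(R \right)} - D{\left(-8,-13 \right)}\right) + 287 = \left(-9 - - 13 \left(1 - 13\right)\right) + 287 = \left(-9 - \left(-13\right) \left(-12\right)\right) + 287 = \left(-9 - 156\right) + 287 = -165 + 287 = 122$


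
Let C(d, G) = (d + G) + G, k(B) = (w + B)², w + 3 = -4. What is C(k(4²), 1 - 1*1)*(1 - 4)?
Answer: -243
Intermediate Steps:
w = -7 (w = -3 - 4 = -7)
k(B) = (-7 + B)²
C(d, G) = d + 2*G (C(d, G) = (G + d) + G = d + 2*G)
C(k(4²), 1 - 1*1)*(1 - 4) = ((-7 + 4²)² + 2*(1 - 1*1))*(1 - 4) = ((-7 + 16)² + 2*(1 - 1))*(-3) = (9² + 2*0)*(-3) = (81 + 0)*(-3) = 81*(-3) = -243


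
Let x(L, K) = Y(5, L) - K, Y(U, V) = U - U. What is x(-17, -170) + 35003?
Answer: 35173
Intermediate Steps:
Y(U, V) = 0
x(L, K) = -K (x(L, K) = 0 - K = -K)
x(-17, -170) + 35003 = -1*(-170) + 35003 = 170 + 35003 = 35173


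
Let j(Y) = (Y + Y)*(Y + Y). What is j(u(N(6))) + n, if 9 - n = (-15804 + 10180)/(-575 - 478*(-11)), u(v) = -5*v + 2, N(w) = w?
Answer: 14733659/4683 ≈ 3146.2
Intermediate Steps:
u(v) = 2 - 5*v
j(Y) = 4*Y² (j(Y) = (2*Y)*(2*Y) = 4*Y²)
n = 47771/4683 (n = 9 - (-15804 + 10180)/(-575 - 478*(-11)) = 9 - (-5624)/(-575 + 5258) = 9 - (-5624)/4683 = 9 - 1*(-5624/4683) = 9 + 5624/4683 = 47771/4683 ≈ 10.201)
j(u(N(6))) + n = 4*(2 - 5*6)² + 47771/4683 = 4*(2 - 30)² + 47771/4683 = 4*(-28)² + 47771/4683 = 4*784 + 47771/4683 = 3136 + 47771/4683 = 14733659/4683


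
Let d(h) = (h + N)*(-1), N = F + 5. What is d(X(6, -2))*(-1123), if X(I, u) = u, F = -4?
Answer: -1123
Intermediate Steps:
N = 1 (N = -4 + 5 = 1)
d(h) = -1 - h (d(h) = (h + 1)*(-1) = (1 + h)*(-1) = -1 - h)
d(X(6, -2))*(-1123) = (-1 - 1*(-2))*(-1123) = (-1 + 2)*(-1123) = 1*(-1123) = -1123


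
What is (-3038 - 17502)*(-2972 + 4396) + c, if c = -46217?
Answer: -29295177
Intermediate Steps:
(-3038 - 17502)*(-2972 + 4396) + c = (-3038 - 17502)*(-2972 + 4396) - 46217 = -20540*1424 - 46217 = -29248960 - 46217 = -29295177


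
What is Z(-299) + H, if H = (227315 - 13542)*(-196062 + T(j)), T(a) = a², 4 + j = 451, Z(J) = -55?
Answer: 801007376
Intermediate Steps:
j = 447 (j = -4 + 451 = 447)
H = 801007431 (H = (227315 - 13542)*(-196062 + 447²) = 213773*(-196062 + 199809) = 213773*3747 = 801007431)
Z(-299) + H = -55 + 801007431 = 801007376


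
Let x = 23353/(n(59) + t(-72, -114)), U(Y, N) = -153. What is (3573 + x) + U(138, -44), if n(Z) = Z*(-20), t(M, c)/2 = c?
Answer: 435637/128 ≈ 3403.4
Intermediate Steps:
t(M, c) = 2*c
n(Z) = -20*Z
x = -2123/128 (x = 23353/(-20*59 + 2*(-114)) = 23353/(-1180 - 228) = 23353/(-1408) = 23353*(-1/1408) = -2123/128 ≈ -16.586)
(3573 + x) + U(138, -44) = (3573 - 2123/128) - 153 = 455221/128 - 153 = 435637/128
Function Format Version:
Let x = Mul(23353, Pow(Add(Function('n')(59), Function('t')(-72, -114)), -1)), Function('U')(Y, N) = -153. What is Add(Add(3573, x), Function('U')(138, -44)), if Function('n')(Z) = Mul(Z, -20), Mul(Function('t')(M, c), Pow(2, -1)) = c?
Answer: Rational(435637, 128) ≈ 3403.4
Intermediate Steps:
Function('t')(M, c) = Mul(2, c)
Function('n')(Z) = Mul(-20, Z)
x = Rational(-2123, 128) (x = Mul(23353, Pow(Add(Mul(-20, 59), Mul(2, -114)), -1)) = Mul(23353, Pow(Add(-1180, -228), -1)) = Mul(23353, Pow(-1408, -1)) = Mul(23353, Rational(-1, 1408)) = Rational(-2123, 128) ≈ -16.586)
Add(Add(3573, x), Function('U')(138, -44)) = Add(Add(3573, Rational(-2123, 128)), -153) = Add(Rational(455221, 128), -153) = Rational(435637, 128)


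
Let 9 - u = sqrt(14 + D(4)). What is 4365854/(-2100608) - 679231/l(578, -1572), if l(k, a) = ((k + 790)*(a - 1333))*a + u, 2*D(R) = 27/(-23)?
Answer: -3919126807103032371458958379/1885568889451849084726991296 - 679231*sqrt(28382)/1795260124165812074149 ≈ -2.0785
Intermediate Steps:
D(R) = -27/46 (D(R) = (27/(-23))/2 = (27*(-1/23))/2 = (1/2)*(-27/23) = -27/46)
u = 9 - sqrt(28382)/46 (u = 9 - sqrt(14 - 27/46) = 9 - sqrt(617/46) = 9 - sqrt(28382)/46 ≈ 5.3376)
l(k, a) = 9 - sqrt(28382)/46 + a*(-1333 + a)*(790 + k) (l(k, a) = ((k + 790)*(a - 1333))*a + (9 - sqrt(28382)/46) = ((790 + k)*(-1333 + a))*a + (9 - sqrt(28382)/46) = ((-1333 + a)*(790 + k))*a + (9 - sqrt(28382)/46) = a*(-1333 + a)*(790 + k) + (9 - sqrt(28382)/46) = 9 - sqrt(28382)/46 + a*(-1333 + a)*(790 + k))
4365854/(-2100608) - 679231/l(578, -1572) = 4365854/(-2100608) - 679231/(9 - 1053070*(-1572) + 790*(-1572)**2 - sqrt(28382)/46 + 578*(-1572)**2 - 1333*(-1572)*578) = 4365854*(-1/2100608) - 679231/(9 + 1655426040 + 790*2471184 - sqrt(28382)/46 + 578*2471184 + 1211185128) = -2182927/1050304 - 679231/(9 + 1655426040 + 1952235360 - sqrt(28382)/46 + 1428344352 + 1211185128) = -2182927/1050304 - 679231/(6247190889 - sqrt(28382)/46)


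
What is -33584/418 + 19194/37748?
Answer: -314926435/3944666 ≈ -79.836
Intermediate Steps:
-33584/418 + 19194/37748 = -33584*1/418 + 19194*(1/37748) = -16792/209 + 9597/18874 = -314926435/3944666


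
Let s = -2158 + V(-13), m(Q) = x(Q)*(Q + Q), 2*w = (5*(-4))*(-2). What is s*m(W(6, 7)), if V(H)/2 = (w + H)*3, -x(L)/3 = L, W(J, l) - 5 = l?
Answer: 1828224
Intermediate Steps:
W(J, l) = 5 + l
x(L) = -3*L
w = 20 (w = ((5*(-4))*(-2))/2 = (-20*(-2))/2 = (½)*40 = 20)
V(H) = 120 + 6*H (V(H) = 2*((20 + H)*3) = 2*(60 + 3*H) = 120 + 6*H)
m(Q) = -6*Q² (m(Q) = (-3*Q)*(Q + Q) = (-3*Q)*(2*Q) = -6*Q²)
s = -2116 (s = -2158 + (120 + 6*(-13)) = -2158 + (120 - 78) = -2158 + 42 = -2116)
s*m(W(6, 7)) = -(-12696)*(5 + 7)² = -(-12696)*12² = -(-12696)*144 = -2116*(-864) = 1828224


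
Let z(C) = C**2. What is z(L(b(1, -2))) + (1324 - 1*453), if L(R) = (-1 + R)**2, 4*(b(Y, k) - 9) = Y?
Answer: 1408897/256 ≈ 5503.5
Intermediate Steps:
b(Y, k) = 9 + Y/4
z(L(b(1, -2))) + (1324 - 1*453) = ((-1 + (9 + (1/4)*1))**2)**2 + (1324 - 1*453) = ((-1 + (9 + 1/4))**2)**2 + (1324 - 453) = ((-1 + 37/4)**2)**2 + 871 = ((33/4)**2)**2 + 871 = (1089/16)**2 + 871 = 1185921/256 + 871 = 1408897/256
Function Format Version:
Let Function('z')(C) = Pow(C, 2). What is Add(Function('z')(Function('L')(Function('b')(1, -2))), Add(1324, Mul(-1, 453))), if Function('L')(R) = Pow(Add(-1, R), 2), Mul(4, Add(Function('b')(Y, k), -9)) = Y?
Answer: Rational(1408897, 256) ≈ 5503.5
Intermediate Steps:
Function('b')(Y, k) = Add(9, Mul(Rational(1, 4), Y))
Add(Function('z')(Function('L')(Function('b')(1, -2))), Add(1324, Mul(-1, 453))) = Add(Pow(Pow(Add(-1, Add(9, Mul(Rational(1, 4), 1))), 2), 2), Add(1324, Mul(-1, 453))) = Add(Pow(Pow(Add(-1, Add(9, Rational(1, 4))), 2), 2), Add(1324, -453)) = Add(Pow(Pow(Add(-1, Rational(37, 4)), 2), 2), 871) = Add(Pow(Pow(Rational(33, 4), 2), 2), 871) = Add(Pow(Rational(1089, 16), 2), 871) = Add(Rational(1185921, 256), 871) = Rational(1408897, 256)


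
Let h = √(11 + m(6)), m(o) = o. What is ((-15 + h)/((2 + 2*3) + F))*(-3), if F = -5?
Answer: 15 - √17 ≈ 10.877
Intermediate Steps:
h = √17 (h = √(11 + 6) = √17 ≈ 4.1231)
((-15 + h)/((2 + 2*3) + F))*(-3) = ((-15 + √17)/((2 + 2*3) - 5))*(-3) = ((-15 + √17)/((2 + 6) - 5))*(-3) = ((-15 + √17)/(8 - 5))*(-3) = ((-15 + √17)/3)*(-3) = ((-15 + √17)*(⅓))*(-3) = (-5 + √17/3)*(-3) = 15 - √17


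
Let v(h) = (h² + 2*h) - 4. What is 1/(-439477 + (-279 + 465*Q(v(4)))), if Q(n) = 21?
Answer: -1/429991 ≈ -2.3256e-6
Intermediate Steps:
v(h) = -4 + h² + 2*h
1/(-439477 + (-279 + 465*Q(v(4)))) = 1/(-439477 + (-279 + 465*21)) = 1/(-439477 + (-279 + 9765)) = 1/(-439477 + 9486) = 1/(-429991) = -1/429991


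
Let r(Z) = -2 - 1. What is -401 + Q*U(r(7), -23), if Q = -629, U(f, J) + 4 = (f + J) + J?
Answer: 32936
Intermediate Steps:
r(Z) = -3
U(f, J) = -4 + f + 2*J (U(f, J) = -4 + ((f + J) + J) = -4 + ((J + f) + J) = -4 + (f + 2*J) = -4 + f + 2*J)
-401 + Q*U(r(7), -23) = -401 - 629*(-4 - 3 + 2*(-23)) = -401 - 629*(-4 - 3 - 46) = -401 - 629*(-53) = -401 + 33337 = 32936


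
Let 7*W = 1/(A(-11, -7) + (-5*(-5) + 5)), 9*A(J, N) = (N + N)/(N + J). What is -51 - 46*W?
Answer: -873735/17059 ≈ -51.218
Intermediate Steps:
A(J, N) = 2*N/(9*(J + N)) (A(J, N) = ((N + N)/(N + J))/9 = ((2*N)/(J + N))/9 = (2*N/(J + N))/9 = 2*N/(9*(J + N)))
W = 81/17059 (W = 1/(7*((2/9)*(-7)/(-11 - 7) + (-5*(-5) + 5))) = 1/(7*((2/9)*(-7)/(-18) + (25 + 5))) = 1/(7*((2/9)*(-7)*(-1/18) + 30)) = 1/(7*(7/81 + 30)) = 1/(7*(2437/81)) = (⅐)*(81/2437) = 81/17059 ≈ 0.0047482)
-51 - 46*W = -51 - 46*81/17059 = -51 - 3726/17059 = -873735/17059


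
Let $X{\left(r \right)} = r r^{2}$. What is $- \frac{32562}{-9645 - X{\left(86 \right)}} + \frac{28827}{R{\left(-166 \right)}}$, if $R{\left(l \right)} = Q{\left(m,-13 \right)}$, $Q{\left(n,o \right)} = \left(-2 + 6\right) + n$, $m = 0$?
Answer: $\frac{18613752975}{2582804} \approx 7206.8$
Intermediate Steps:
$Q{\left(n,o \right)} = 4 + n$
$X{\left(r \right)} = r^{3}$
$R{\left(l \right)} = 4$ ($R{\left(l \right)} = 4 + 0 = 4$)
$- \frac{32562}{-9645 - X{\left(86 \right)}} + \frac{28827}{R{\left(-166 \right)}} = - \frac{32562}{-9645 - 86^{3}} + \frac{28827}{4} = - \frac{32562}{-9645 - 636056} + 28827 \cdot \frac{1}{4} = - \frac{32562}{-9645 - 636056} + \frac{28827}{4} = - \frac{32562}{-645701} + \frac{28827}{4} = \left(-32562\right) \left(- \frac{1}{645701}\right) + \frac{28827}{4} = \frac{32562}{645701} + \frac{28827}{4} = \frac{18613752975}{2582804}$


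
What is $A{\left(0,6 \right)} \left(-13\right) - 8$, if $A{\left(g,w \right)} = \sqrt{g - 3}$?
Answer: $-8 - 13 i \sqrt{3} \approx -8.0 - 22.517 i$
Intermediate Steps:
$A{\left(g,w \right)} = \sqrt{-3 + g}$
$A{\left(0,6 \right)} \left(-13\right) - 8 = \sqrt{-3 + 0} \left(-13\right) - 8 = \sqrt{-3} \left(-13\right) - 8 = i \sqrt{3} \left(-13\right) - 8 = - 13 i \sqrt{3} - 8 = -8 - 13 i \sqrt{3}$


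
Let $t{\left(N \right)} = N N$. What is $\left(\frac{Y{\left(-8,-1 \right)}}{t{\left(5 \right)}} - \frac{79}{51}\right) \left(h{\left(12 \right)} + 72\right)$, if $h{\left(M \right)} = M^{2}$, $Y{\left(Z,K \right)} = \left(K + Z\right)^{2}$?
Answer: $\frac{155232}{425} \approx 365.25$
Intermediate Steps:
$t{\left(N \right)} = N^{2}$
$\left(\frac{Y{\left(-8,-1 \right)}}{t{\left(5 \right)}} - \frac{79}{51}\right) \left(h{\left(12 \right)} + 72\right) = \left(\frac{\left(-1 - 8\right)^{2}}{5^{2}} - \frac{79}{51}\right) \left(12^{2} + 72\right) = \left(\frac{\left(-9\right)^{2}}{25} - \frac{79}{51}\right) \left(144 + 72\right) = \left(81 \cdot \frac{1}{25} - \frac{79}{51}\right) 216 = \left(\frac{81}{25} - \frac{79}{51}\right) 216 = \frac{2156}{1275} \cdot 216 = \frac{155232}{425}$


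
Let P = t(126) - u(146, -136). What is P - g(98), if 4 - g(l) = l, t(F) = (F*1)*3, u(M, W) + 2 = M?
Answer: 328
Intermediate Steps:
u(M, W) = -2 + M
t(F) = 3*F (t(F) = F*3 = 3*F)
g(l) = 4 - l
P = 234 (P = 3*126 - (-2 + 146) = 378 - 1*144 = 378 - 144 = 234)
P - g(98) = 234 - (4 - 1*98) = 234 - (4 - 98) = 234 - 1*(-94) = 234 + 94 = 328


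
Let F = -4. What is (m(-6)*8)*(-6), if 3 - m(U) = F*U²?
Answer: -7056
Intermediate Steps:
m(U) = 3 + 4*U² (m(U) = 3 - (-4)*U² = 3 + 4*U²)
(m(-6)*8)*(-6) = ((3 + 4*(-6)²)*8)*(-6) = ((3 + 4*36)*8)*(-6) = ((3 + 144)*8)*(-6) = (147*8)*(-6) = 1176*(-6) = -7056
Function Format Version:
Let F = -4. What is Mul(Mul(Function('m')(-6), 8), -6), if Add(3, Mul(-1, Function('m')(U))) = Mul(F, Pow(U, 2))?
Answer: -7056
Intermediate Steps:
Function('m')(U) = Add(3, Mul(4, Pow(U, 2))) (Function('m')(U) = Add(3, Mul(-1, Mul(-4, Pow(U, 2)))) = Add(3, Mul(4, Pow(U, 2))))
Mul(Mul(Function('m')(-6), 8), -6) = Mul(Mul(Add(3, Mul(4, Pow(-6, 2))), 8), -6) = Mul(Mul(Add(3, Mul(4, 36)), 8), -6) = Mul(Mul(Add(3, 144), 8), -6) = Mul(Mul(147, 8), -6) = Mul(1176, -6) = -7056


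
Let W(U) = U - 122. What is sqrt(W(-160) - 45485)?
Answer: I*sqrt(45767) ≈ 213.93*I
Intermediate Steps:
W(U) = -122 + U
sqrt(W(-160) - 45485) = sqrt((-122 - 160) - 45485) = sqrt(-282 - 45485) = sqrt(-45767) = I*sqrt(45767)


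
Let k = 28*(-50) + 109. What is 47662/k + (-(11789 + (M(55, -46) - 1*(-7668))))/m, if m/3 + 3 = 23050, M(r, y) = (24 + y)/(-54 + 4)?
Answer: -83012947426/2231525775 ≈ -37.200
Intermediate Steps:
M(r, y) = -12/25 - y/50 (M(r, y) = (24 + y)/(-50) = (24 + y)*(-1/50) = -12/25 - y/50)
m = 69141 (m = -9 + 3*23050 = -9 + 69150 = 69141)
k = -1291 (k = -1400 + 109 = -1291)
47662/k + (-(11789 + (M(55, -46) - 1*(-7668))))/m = 47662/(-1291) - (11789 + ((-12/25 - 1/50*(-46)) - 1*(-7668)))/69141 = 47662*(-1/1291) - (11789 + ((-12/25 + 23/25) + 7668))*(1/69141) = -47662/1291 - (11789 + (11/25 + 7668))*(1/69141) = -47662/1291 - (11789 + 191711/25)*(1/69141) = -47662/1291 - 1*486436/25*(1/69141) = -47662/1291 - 486436/25*1/69141 = -47662/1291 - 486436/1728525 = -83012947426/2231525775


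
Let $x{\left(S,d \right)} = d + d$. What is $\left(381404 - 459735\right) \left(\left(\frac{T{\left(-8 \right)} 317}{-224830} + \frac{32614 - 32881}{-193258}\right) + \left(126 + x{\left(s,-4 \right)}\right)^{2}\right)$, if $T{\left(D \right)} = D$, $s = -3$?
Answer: $- \frac{23695169845161222199}{21725098070} \approx -1.0907 \cdot 10^{9}$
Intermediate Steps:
$x{\left(S,d \right)} = 2 d$
$\left(381404 - 459735\right) \left(\left(\frac{T{\left(-8 \right)} 317}{-224830} + \frac{32614 - 32881}{-193258}\right) + \left(126 + x{\left(s,-4 \right)}\right)^{2}\right) = \left(381404 - 459735\right) \left(\left(\frac{\left(-8\right) 317}{-224830} + \frac{32614 - 32881}{-193258}\right) + \left(126 + 2 \left(-4\right)\right)^{2}\right) = - 78331 \left(\left(\left(-2536\right) \left(- \frac{1}{224830}\right) + \left(32614 - 32881\right) \left(- \frac{1}{193258}\right)\right) + \left(126 - 8\right)^{2}\right) = - 78331 \left(\left(\frac{1268}{112415} - - \frac{267}{193258}\right) + 118^{2}\right) = - 78331 \left(\left(\frac{1268}{112415} + \frac{267}{193258}\right) + 13924\right) = - 78331 \left(\frac{275065949}{21725098070} + 13924\right) = \left(-78331\right) \frac{302500540592629}{21725098070} = - \frac{23695169845161222199}{21725098070}$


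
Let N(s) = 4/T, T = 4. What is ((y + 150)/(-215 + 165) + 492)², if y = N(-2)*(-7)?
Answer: 598144849/2500 ≈ 2.3926e+5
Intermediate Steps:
N(s) = 1 (N(s) = 4/4 = 4*(¼) = 1)
y = -7 (y = 1*(-7) = -7)
((y + 150)/(-215 + 165) + 492)² = ((-7 + 150)/(-215 + 165) + 492)² = (143/(-50) + 492)² = (143*(-1/50) + 492)² = (-143/50 + 492)² = (24457/50)² = 598144849/2500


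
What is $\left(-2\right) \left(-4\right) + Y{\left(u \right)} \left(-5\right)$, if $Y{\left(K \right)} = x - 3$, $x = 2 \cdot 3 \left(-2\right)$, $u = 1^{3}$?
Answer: $83$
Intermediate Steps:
$u = 1$
$x = -12$ ($x = 6 \left(-2\right) = -12$)
$Y{\left(K \right)} = -15$ ($Y{\left(K \right)} = -12 - 3 = -15$)
$\left(-2\right) \left(-4\right) + Y{\left(u \right)} \left(-5\right) = \left(-2\right) \left(-4\right) - -75 = 8 + 75 = 83$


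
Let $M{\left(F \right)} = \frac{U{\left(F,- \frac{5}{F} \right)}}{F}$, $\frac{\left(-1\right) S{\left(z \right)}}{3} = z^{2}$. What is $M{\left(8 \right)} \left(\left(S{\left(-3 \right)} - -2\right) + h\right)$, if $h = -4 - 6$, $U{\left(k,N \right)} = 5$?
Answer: $- \frac{175}{8} \approx -21.875$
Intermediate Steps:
$h = -10$ ($h = -4 - 6 = -10$)
$S{\left(z \right)} = - 3 z^{2}$
$M{\left(F \right)} = \frac{5}{F}$
$M{\left(8 \right)} \left(\left(S{\left(-3 \right)} - -2\right) + h\right) = \frac{5}{8} \left(\left(- 3 \left(-3\right)^{2} - -2\right) - 10\right) = 5 \cdot \frac{1}{8} \left(\left(\left(-3\right) 9 + 2\right) - 10\right) = \frac{5 \left(\left(-27 + 2\right) - 10\right)}{8} = \frac{5 \left(-25 - 10\right)}{8} = \frac{5}{8} \left(-35\right) = - \frac{175}{8}$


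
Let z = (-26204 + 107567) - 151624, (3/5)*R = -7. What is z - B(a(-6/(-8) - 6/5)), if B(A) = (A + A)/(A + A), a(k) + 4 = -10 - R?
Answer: -70262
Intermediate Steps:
R = -35/3 (R = (5/3)*(-7) = -35/3 ≈ -11.667)
a(k) = -7/3 (a(k) = -4 + (-10 - 1*(-35/3)) = -4 + (-10 + 35/3) = -4 + 5/3 = -7/3)
B(A) = 1 (B(A) = (2*A)/((2*A)) = (2*A)*(1/(2*A)) = 1)
z = -70261 (z = 81363 - 151624 = -70261)
z - B(a(-6/(-8) - 6/5)) = -70261 - 1*1 = -70261 - 1 = -70262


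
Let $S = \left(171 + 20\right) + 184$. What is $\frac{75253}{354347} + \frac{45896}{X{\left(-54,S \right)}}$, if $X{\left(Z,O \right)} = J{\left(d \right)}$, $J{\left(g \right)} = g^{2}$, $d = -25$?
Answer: $\frac{16310143037}{221466875} \approx 73.646$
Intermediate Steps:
$S = 375$ ($S = 191 + 184 = 375$)
$X{\left(Z,O \right)} = 625$ ($X{\left(Z,O \right)} = \left(-25\right)^{2} = 625$)
$\frac{75253}{354347} + \frac{45896}{X{\left(-54,S \right)}} = \frac{75253}{354347} + \frac{45896}{625} = \frac{16310143037}{221466875}$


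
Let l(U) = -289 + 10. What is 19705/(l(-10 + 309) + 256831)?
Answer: 19705/256552 ≈ 0.076807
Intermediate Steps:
l(U) = -279
19705/(l(-10 + 309) + 256831) = 19705/(-279 + 256831) = 19705/256552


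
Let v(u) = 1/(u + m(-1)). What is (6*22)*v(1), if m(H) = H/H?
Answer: 66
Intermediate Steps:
m(H) = 1
v(u) = 1/(1 + u) (v(u) = 1/(u + 1) = 1/(1 + u))
(6*22)*v(1) = (6*22)/(1 + 1) = 132/2 = 132*(1/2) = 66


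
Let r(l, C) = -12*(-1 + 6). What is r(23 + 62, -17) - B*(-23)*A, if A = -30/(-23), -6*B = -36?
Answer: 120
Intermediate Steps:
B = 6 (B = -1/6*(-36) = 6)
A = 30/23 (A = -30*(-1/23) = 30/23 ≈ 1.3043)
r(l, C) = -60 (r(l, C) = -12*5 = -60)
r(23 + 62, -17) - B*(-23)*A = -60 - 6*(-23)*30/23 = -60 - (-138)*30/23 = -60 - 1*(-180) = -60 + 180 = 120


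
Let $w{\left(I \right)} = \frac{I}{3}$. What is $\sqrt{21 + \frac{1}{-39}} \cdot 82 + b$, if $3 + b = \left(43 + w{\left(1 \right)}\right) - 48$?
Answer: $- \frac{23}{3} + \frac{82 \sqrt{31902}}{39} \approx 367.88$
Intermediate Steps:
$w{\left(I \right)} = \frac{I}{3}$ ($w{\left(I \right)} = I \frac{1}{3} = \frac{I}{3}$)
$b = - \frac{23}{3}$ ($b = -3 + \left(\left(43 + \frac{1}{3} \cdot 1\right) - 48\right) = -3 + \left(\left(43 + \frac{1}{3}\right) - 48\right) = -3 + \left(\frac{130}{3} - 48\right) = -3 - \frac{14}{3} = - \frac{23}{3} \approx -7.6667$)
$\sqrt{21 + \frac{1}{-39}} \cdot 82 + b = \sqrt{21 + \frac{1}{-39}} \cdot 82 - \frac{23}{3} = \sqrt{21 - \frac{1}{39}} \cdot 82 - \frac{23}{3} = \sqrt{\frac{818}{39}} \cdot 82 - \frac{23}{3} = \frac{\sqrt{31902}}{39} \cdot 82 - \frac{23}{3} = \frac{82 \sqrt{31902}}{39} - \frac{23}{3} = - \frac{23}{3} + \frac{82 \sqrt{31902}}{39}$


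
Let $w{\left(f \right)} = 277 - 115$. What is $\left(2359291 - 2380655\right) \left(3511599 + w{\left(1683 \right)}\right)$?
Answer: $-75025262004$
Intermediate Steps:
$w{\left(f \right)} = 162$
$\left(2359291 - 2380655\right) \left(3511599 + w{\left(1683 \right)}\right) = \left(2359291 - 2380655\right) \left(3511599 + 162\right) = \left(-21364\right) 3511761 = -75025262004$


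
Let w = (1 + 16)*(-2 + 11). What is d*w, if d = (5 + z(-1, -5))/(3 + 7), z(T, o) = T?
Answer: 306/5 ≈ 61.200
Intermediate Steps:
w = 153 (w = 17*9 = 153)
d = 2/5 (d = (5 - 1)/(3 + 7) = 4/10 = 4*(1/10) = 2/5 ≈ 0.40000)
d*w = (2/5)*153 = 306/5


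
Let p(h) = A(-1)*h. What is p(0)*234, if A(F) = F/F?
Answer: 0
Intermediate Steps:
A(F) = 1
p(h) = h (p(h) = 1*h = h)
p(0)*234 = 0*234 = 0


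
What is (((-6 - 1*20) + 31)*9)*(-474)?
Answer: -21330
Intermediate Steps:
(((-6 - 1*20) + 31)*9)*(-474) = (((-6 - 20) + 31)*9)*(-474) = ((-26 + 31)*9)*(-474) = (5*9)*(-474) = 45*(-474) = -21330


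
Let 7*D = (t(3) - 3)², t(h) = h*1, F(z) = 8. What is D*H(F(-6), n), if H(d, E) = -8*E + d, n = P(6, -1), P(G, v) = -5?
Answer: 0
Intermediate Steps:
n = -5
t(h) = h
H(d, E) = d - 8*E
D = 0 (D = (3 - 3)²/7 = (⅐)*0² = (⅐)*0 = 0)
D*H(F(-6), n) = 0*(8 - 8*(-5)) = 0*(8 + 40) = 0*48 = 0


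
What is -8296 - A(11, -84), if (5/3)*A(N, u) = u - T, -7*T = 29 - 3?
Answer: -288674/35 ≈ -8247.8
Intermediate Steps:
T = -26/7 (T = -(29 - 3)/7 = -⅐*26 = -26/7 ≈ -3.7143)
A(N, u) = 78/35 + 3*u/5 (A(N, u) = 3*(u - 1*(-26/7))/5 = 3*(u + 26/7)/5 = 3*(26/7 + u)/5 = 78/35 + 3*u/5)
-8296 - A(11, -84) = -8296 - (78/35 + (⅗)*(-84)) = -8296 - (78/35 - 252/5) = -8296 - 1*(-1686/35) = -8296 + 1686/35 = -288674/35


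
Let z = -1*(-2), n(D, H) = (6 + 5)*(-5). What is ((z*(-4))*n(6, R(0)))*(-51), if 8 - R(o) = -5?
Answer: -22440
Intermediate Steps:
R(o) = 13 (R(o) = 8 - 1*(-5) = 8 + 5 = 13)
n(D, H) = -55 (n(D, H) = 11*(-5) = -55)
z = 2
((z*(-4))*n(6, R(0)))*(-51) = ((2*(-4))*(-55))*(-51) = -8*(-55)*(-51) = 440*(-51) = -22440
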